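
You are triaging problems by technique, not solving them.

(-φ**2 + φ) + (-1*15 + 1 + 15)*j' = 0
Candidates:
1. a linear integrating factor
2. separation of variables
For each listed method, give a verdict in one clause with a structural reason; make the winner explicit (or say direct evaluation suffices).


Verdict: no special technique — the slope is a pure function of φ; integrate both sides and be done.
- a linear integrating factor — with the unknown absent the integrating factor is a formality; direct integration is the working structure.
- separation of variables — with no unknown in the slope, separating variables is a formality — the equation integrates directly.


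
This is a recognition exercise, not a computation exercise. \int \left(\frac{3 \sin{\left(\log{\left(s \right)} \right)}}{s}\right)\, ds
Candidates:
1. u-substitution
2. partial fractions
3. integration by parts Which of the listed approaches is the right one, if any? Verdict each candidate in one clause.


Diagnosis: u-substitution — collected, the integrand has one factor that is, up to a constant, the derivative of an inner expression the rest depends on — substitute for that inner expression.
- u-substitution: applicable, and directly so.
- partial fractions: there is no rational-function structure to decompose.
- integration by parts: the nonconstant-polynomial-times-standard-kernel pattern (an exp, sine, cosine, or logarithm partner) is absent.


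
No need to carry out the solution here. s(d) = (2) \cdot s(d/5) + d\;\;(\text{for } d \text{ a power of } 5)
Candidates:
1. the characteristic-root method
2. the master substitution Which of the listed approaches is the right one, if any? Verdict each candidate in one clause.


Technique: the master substitution — treat m = log base 5 of d as the new clock: one recursion step advances m by one while d scales by 5.
- the characteristic-root method: the recursion divides its index rather than shifting it — outside the constant-shift family the root method covers.
- the master substitution — a fit — the right tool for this form.


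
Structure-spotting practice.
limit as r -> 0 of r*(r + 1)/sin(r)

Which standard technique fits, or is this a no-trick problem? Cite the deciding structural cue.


Verdict: l'Hôpital's rule (0/0) — plug in 0: top and bottom both hit zero, so differentiate each and retry. Known elementary limits would finish this too — the rule just bypasses the case analysis.


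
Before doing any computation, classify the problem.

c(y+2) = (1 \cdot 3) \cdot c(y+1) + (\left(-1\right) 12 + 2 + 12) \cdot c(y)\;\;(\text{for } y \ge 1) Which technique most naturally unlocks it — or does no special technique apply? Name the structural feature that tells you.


Verdict: the characteristic-root method — constant coefficients and linearity mean the ansatz r^y reduces it to solving the characteristic polynomial.


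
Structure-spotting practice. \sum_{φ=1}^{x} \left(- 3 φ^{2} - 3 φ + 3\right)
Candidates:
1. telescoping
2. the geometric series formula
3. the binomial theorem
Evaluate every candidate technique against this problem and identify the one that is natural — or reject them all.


Verdict: no special technique — recognize the absence of structure: constant-multiple powers of φ summed plainly, no special method required.
- telescoping: the summand is not presented as a shifted difference — a telescoping rewrite may exist, but the displayed structure does not offer one.
- the geometric series formula — dividing successive terms gives an index-dependent quantity, not a constant.
- the binomial theorem: the summand does not match any term pattern of an expanded binomial power.


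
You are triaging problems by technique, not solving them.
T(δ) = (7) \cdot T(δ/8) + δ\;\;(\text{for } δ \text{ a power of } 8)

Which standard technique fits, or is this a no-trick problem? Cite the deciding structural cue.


Best approach: the master substitution — the argument shrinks by the factor 8, so measure the index on a logarithmic scale and the recursion becomes a shift.


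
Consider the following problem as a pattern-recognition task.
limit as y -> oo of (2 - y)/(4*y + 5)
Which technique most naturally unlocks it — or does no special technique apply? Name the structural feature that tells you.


Technique: dominant-term comparison — at large y only the top-degree terms survive; compare the leading terms and the limit falls out. Viewed as a single quotient this is an ∞/∞ form — an at-infinity application of l'Hôpital's rule would also resolve it; comparing leading growth reads the answer without differentiating.


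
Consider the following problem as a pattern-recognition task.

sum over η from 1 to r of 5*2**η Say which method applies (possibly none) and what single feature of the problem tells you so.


Method: the geometric series formula — check a ratio of consecutive terms: it is 2, independent of the index, so the geometric formula closes the sum.


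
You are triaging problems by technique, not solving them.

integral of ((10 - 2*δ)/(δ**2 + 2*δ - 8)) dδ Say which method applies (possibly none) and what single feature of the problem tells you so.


Technique: partial fractions — with δ**2 + 2*δ - 8 factorable and the degree on top strictly smaller, simple-fraction decomposition is immediate.


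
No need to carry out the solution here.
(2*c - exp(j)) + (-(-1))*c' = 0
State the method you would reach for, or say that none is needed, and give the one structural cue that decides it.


Verdict: a linear integrating factor — the equation is linear in c with coefficient 2; multiplying by the integrating factor exp(∫2) makes the left side a perfect derivative.


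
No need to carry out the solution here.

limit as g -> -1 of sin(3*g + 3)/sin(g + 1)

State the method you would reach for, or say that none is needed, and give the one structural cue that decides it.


Verdict: l'Hôpital's rule (0/0) — numerator and denominator both vanish at -1 — a genuine 0/0 form, which is exactly when l'Hôpital applies. The standard small-argument limits would also carry it; the rule is the systematic route.


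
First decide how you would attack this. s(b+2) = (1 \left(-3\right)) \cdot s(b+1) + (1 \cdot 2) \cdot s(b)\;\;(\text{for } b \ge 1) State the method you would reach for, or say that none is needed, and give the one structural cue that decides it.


Diagnosis: the characteristic-root method — the recurrence is linear and homogeneous with constant coefficients, so the ansatz r^b turns it into a polynomial equation for r.


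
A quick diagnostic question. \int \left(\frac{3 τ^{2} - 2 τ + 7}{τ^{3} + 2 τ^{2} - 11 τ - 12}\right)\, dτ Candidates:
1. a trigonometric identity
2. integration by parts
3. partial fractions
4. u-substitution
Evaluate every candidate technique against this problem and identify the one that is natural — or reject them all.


Technique: partial fractions — break τ^{3} + 2 τ^{2} - 11 τ - 12 into its roots and the integral splits into logarithm-sized bites.
- a trigonometric identity: no sine or cosine appears, so there is nothing for a trigonometric identity to act on.
- integration by parts — no split into a nonconstant polynomial times one of the standard kernels — exp, sine, or cosine of a linear argument, or a logarithm — applies here.
- partial fractions — yes, a natural case for it.
- u-substitution: no subexpression of the integrand pairs with its own derivative as a factor — individual terms may offer their own substitutions, but any change of variable covering the whole integral would have to be constructed from outside the expression.


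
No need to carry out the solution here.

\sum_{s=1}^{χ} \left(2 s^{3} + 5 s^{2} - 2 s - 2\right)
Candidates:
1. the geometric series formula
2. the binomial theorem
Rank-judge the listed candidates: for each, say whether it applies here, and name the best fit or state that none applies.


Technique: no special technique — Faulhaber territory: sum each constant-multiple power of s with its closed-form formula, no trick required.
- the geometric series formula — consecutive terms are not related by a fixed multiplier.
- the binomial theorem — there is no pair of bases whose matched powers would reassemble into a single binomial power.


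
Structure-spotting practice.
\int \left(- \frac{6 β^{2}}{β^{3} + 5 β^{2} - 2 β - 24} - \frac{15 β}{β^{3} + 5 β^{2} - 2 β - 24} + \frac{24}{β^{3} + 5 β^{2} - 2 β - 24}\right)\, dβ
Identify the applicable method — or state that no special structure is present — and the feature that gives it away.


Verdict: partial fractions — the integrand is a proper rational function and its denominator β^{3} + 5 β^{2} - 2 β - 24 factors into distinct pieces, so it splits into simple fractions.


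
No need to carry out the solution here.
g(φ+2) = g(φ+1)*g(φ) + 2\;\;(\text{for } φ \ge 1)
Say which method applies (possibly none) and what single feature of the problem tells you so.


Technique: no special technique — the recurrence is nonlinear in the sequence values; study it directly, no linear machinery applies.


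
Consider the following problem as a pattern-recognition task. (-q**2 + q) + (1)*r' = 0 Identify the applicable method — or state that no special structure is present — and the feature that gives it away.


Verdict: no special technique — solved for the derivative, no r appears — this is antidifferentiation in q wearing ODE clothing.


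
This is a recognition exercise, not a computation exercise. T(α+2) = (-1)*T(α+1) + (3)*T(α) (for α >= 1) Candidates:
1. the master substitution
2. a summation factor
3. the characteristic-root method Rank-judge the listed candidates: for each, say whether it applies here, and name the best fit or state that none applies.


Technique: the characteristic-root method — constant coefficients and linearity mean the ansatz r^α reduces it to solving the characteristic polynomial.
- the master substitution — this is shift-type recursion, outside the divide-and-conquer template.
- a summation factor — the recurrence reaches back more than one step, outside the first-order family a summation factor normalizes.
- the characteristic-root method: applies; the problem has the shape this method handles.


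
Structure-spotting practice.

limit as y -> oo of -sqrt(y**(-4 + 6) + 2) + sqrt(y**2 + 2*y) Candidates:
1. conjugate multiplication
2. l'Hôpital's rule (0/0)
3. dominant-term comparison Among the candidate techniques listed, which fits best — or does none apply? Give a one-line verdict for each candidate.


Best approach: conjugate multiplication — an infinity-minus-infinity difference with a surviving radical — multiply by the conjugate to cancel the divergence.
- conjugate multiplication: a fit — the right tool for this form.
- l'Hôpital's rule (0/0): the expression is a difference driving to ∞ − ∞, not a 0/0 quotient — there is no ratio for the rule to differentiate.
- dominant-term comparison — this limit is not decided by comparing leading-term growth at infinity.


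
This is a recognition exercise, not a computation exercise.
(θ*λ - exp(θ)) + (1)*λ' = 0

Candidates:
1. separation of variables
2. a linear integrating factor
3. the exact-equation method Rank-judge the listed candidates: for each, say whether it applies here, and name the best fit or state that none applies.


Best approach: a linear integrating factor — λ enters only linearly with coefficient θ; multiply by exp of the integral of θ and the left side becomes one derivative.
- separation of variables — the two dependences are entangled, not a clean product of one-variable pieces.
- a linear integrating factor — applicable, and directly so.
- the exact-equation method — the mixed partial derivatives differ, so the left side is not a total differential.


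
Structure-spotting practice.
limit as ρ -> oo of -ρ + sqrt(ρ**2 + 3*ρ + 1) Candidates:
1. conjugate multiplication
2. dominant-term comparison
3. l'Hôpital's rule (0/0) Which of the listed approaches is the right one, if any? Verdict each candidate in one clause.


Technique: conjugate multiplication — sqrt(ρ**2 + 3*ρ + 1) and ρ both blow up, but their difference is tame once the conjugate rationalizes it.
- conjugate multiplication — applicable, and directly so.
- dominant-term comparison — this limit is not decided by comparing leading-term growth at infinity.
- l'Hôpital's rule (0/0): no quotient structure at all: the clash is ∞ minus ∞, which rationalizing converts into a tractable ratio.


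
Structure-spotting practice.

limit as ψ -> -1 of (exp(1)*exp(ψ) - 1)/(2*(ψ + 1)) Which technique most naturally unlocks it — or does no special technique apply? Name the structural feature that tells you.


Method: l'Hôpital's rule (0/0) — plug in -1: top and bottom both hit zero, so differentiate each and retry. A local series expansion at the point resolves it as well; the rule is the packaged version of that step.


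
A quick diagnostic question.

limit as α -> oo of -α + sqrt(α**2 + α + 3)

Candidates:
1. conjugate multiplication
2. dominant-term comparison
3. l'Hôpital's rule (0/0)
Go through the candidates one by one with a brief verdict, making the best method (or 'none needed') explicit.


Diagnosis: conjugate multiplication — divergence minus divergence hides a finite answer — expose it by pairing sqrt(α**2 + α + 3) - α with its conjugate.
- conjugate multiplication: yes, a natural case for it.
- dominant-term comparison: leading-power comparison does not apply to this form.
- l'Hôpital's rule (0/0): substitution produces ∞ − ∞ rather than a vanishing quotient; the rule needs a 0/0 ratio to act on.


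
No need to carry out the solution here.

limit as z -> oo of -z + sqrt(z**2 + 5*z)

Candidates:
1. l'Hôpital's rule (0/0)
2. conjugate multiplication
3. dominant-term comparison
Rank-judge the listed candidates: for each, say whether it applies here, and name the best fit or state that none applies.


Verdict: conjugate multiplication — neither sqrt(z**2 + 5*z) nor z converges alone, so rewrite their difference as a conjugate-rationalized quotient first.
- l'Hôpital's rule (0/0) — no quotient structure at all: the clash is ∞ minus ∞, which rationalizing converts into a tractable ratio.
- conjugate multiplication: yes, a natural case for it.
- dominant-term comparison — leading-power comparison does not apply to this form.


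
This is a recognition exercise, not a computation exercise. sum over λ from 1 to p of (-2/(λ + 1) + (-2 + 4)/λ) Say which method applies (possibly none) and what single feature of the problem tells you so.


Best approach: telescoping — the summand is (-2 + 4)/λ minus the same expression shifted by one, so consecutive terms cancel in pairs.


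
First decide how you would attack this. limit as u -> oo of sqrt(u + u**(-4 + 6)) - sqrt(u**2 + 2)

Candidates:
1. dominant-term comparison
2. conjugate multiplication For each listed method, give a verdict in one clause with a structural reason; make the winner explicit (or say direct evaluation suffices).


Technique: conjugate multiplication — the difference sqrt(u + u**(-4 + 6)) - sqrt(u**2 + 2) is an ∞ − ∞ stalemate; its conjugate partner breaks the tie.
- dominant-term comparison — no ranking of term growth rates resolves the limit here.
- conjugate multiplication: applicable, and directly so.


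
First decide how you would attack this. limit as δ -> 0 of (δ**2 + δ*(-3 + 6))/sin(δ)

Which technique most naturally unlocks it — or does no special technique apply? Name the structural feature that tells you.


Best approach: l'Hôpital's rule (0/0) — the 0/0 form at 0 is the signature situation for l'Hôpital's rule. A first-order expansion at the point is an equally standard path; the rule packages it.


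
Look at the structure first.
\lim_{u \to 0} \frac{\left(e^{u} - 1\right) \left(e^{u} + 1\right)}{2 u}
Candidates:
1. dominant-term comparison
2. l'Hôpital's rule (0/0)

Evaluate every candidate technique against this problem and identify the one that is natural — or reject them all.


Method: l'Hôpital's rule (0/0) — the 0/0 form at 0 is the signature situation for l'Hôpital's rule. Known elementary limits would finish this too — the rule just bypasses the case analysis.
- dominant-term comparison — no dominant power emerges to decide the limit by degree comparison.
- l'Hôpital's rule (0/0) — applies; the problem has the shape this method handles.


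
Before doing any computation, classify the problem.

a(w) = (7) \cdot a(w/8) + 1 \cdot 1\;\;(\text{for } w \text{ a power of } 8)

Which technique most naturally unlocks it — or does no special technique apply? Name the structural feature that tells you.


Diagnosis: the master substitution — the argument contracts 8-fold per step: reindex w exponentially and solve the linear recurrence in the new index.


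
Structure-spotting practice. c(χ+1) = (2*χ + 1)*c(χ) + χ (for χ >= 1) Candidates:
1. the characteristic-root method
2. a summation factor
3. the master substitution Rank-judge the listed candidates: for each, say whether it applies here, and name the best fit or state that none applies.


Diagnosis: a summation factor — an index-dependent multiplier 2*χ + 1 rules out characteristic roots; a summation factor converts it to a pure difference.
- the characteristic-root method: an index-dependent weight blocks the pure exponential ansatz.
- a summation factor — applies; the problem has the shape this method handles.
- the master substitution: the recursion steps by a constant offset, so exponential reindexing is pointless.


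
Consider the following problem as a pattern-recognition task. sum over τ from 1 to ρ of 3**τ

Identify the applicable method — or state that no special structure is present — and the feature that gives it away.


Verdict: the geometric series formula — the ratio of consecutive terms is the constant 3, independent of the index — a geometric sum.


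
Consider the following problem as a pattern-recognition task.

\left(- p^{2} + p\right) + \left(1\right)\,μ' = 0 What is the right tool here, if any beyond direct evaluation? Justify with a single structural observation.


Verdict: no special technique — the slope is a function of p alone, so integrate both sides directly.


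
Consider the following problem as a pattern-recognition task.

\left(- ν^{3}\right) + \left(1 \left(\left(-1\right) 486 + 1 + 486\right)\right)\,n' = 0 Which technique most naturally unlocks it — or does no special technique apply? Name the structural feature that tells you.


Best approach: no special technique — with n absent the equation is not coupled at all: direct integration in ν.


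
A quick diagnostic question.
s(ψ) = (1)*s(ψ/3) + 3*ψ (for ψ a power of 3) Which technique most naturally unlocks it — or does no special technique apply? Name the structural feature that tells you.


Method: the master substitution — the argument contracts 3-fold per step: reindex ψ exponentially and solve the linear recurrence in the new index.


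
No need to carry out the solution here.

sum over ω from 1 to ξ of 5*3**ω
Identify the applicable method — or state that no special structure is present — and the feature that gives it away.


Verdict: the geometric series formula — each term is 3 times the previous one, so the geometric-series formula applies directly.


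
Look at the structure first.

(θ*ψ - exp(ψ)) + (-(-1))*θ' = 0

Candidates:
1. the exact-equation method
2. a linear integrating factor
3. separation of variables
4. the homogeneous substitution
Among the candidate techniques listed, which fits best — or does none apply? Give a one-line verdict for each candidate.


Technique: a linear integrating factor — the unknown enters only to the first power against a nonzero forcing term — the integrating-factor template applies directly.
- the exact-equation method: exactness fails on the nose — the mixed partials do not match.
- a linear integrating factor: yes — fits the structure here.
- separation of variables: the two dependences are entangled, not a clean product of one-variable pieces.
- the homogeneous substitution: solved for the derivative, the right side changes under joint scaling of the two variables.


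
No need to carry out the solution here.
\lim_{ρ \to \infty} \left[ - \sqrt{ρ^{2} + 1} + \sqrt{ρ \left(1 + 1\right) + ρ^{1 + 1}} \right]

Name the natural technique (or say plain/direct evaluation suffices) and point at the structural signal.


Verdict: conjugate multiplication — turning the difference into a conjugate-rationalized ratio makes the limit readable.


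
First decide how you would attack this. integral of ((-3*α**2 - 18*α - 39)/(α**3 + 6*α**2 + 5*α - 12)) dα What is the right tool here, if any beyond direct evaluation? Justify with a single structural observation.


Method: partial fractions — the denominator α**3 + 6*α**2 + 5*α - 12 factors, so the quotient decomposes into elementary partial fractions term by term.


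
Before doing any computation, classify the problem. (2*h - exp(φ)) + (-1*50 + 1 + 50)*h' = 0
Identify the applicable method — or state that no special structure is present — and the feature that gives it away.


Technique: a linear integrating factor — the equation is linear in h with coefficient 2; multiplying by the integrating factor exp(∫2) makes the left side a perfect derivative.


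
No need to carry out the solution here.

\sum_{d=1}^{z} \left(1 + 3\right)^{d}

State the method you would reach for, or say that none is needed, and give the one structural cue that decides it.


Diagnosis: the geometric series formula — consecutive terms stand in a fixed index-free ratio — the geometric sum formula closes it.


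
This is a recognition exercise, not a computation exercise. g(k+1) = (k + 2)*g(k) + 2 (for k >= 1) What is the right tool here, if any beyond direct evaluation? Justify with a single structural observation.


Method: a summation factor — the coefficient k + 2 drifts with the index, so no fixed root exists; normalizing by the cumulative product telescopes it.


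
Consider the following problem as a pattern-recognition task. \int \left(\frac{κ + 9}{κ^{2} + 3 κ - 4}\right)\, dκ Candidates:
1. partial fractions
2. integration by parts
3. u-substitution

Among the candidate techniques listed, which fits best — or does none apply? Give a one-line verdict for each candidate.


Method: partial fractions — a proper rational integrand over the factorable κ^{2} + 3 κ - 4: partial fractions reduce it to elementary pieces.
- partial fractions: yes, a natural case for it.
- integration by parts — the integrand does not split as a nonconstant polynomial times an exp, sine, cosine of a linear argument, or logarithm — no polynomial-kernel parts product to differentiate one side of.
- u-substitution: no subexpression of the integrand pairs with its own derivative as a factor — individual terms may offer their own substitutions, but any change of variable covering the whole integral would have to be constructed from outside the expression.


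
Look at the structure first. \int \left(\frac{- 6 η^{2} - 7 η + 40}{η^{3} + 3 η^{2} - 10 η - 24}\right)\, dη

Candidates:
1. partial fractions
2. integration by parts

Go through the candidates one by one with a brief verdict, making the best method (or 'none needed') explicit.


Verdict: partial fractions — a proper rational integrand over the factorable η^{3} + 3 η^{2} - 10 η - 24: partial fractions reduce it to elementary pieces.
- partial fractions: applies; the problem has the shape this method handles.
- integration by parts: there is no nonconstant-polynomial-times-kernel split with an exp, sine, cosine (degree-1 argument), or logarithm partner.


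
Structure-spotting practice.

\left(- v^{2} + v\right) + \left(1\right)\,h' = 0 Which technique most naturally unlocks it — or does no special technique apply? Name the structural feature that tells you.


Diagnosis: no special technique — the slope is a function of v alone, so integrate both sides directly.


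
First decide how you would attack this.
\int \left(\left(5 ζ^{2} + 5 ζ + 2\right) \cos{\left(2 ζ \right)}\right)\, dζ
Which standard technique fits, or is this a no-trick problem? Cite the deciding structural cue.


Technique: integration by parts — a polynomial 5 ζ^{2} + 5 ζ + 2 against the kernel \cos{\left(2 ζ \right)} is the signature bounded-ladder case for integration by parts.


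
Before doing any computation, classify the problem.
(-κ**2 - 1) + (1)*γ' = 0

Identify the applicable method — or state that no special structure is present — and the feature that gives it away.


Method: no special technique — with γ absent the equation is not coupled at all: direct integration in κ.


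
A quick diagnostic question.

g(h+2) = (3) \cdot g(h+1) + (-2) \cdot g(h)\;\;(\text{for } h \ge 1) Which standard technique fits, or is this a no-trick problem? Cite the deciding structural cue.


Method: the characteristic-root method — this is the constant-coefficient homogeneous case — the whole solution in h reduces to a polynomial's roots.


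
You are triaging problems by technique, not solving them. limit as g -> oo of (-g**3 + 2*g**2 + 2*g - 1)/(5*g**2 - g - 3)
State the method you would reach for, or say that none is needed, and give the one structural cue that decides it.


Diagnosis: dominant-term comparison — at large g only the top-degree terms survive; compare the leading terms and the limit falls out. Viewed as a single quotient this is an ∞/∞ form — an at-infinity application of l'Hôpital's rule would also resolve it; comparing leading growth reads the answer without differentiating.


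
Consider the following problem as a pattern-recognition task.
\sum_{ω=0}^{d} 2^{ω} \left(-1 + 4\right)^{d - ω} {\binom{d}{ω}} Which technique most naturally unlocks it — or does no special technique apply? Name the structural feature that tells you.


Technique: the binomial theorem — the summand is term ω of a binomial expansion in 2 and (-1 + 4); the whole sum is a single power.


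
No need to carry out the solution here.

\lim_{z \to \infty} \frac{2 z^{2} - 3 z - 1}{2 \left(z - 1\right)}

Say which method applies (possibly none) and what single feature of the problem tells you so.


Diagnosis: dominant-term comparison — as z grows, only the highest-degree terms matter — compare leading terms and read the limit off. As a single quotient, the ∞/∞ shape would yield to repeated differentiation as well — the growth comparison gets there in one look.


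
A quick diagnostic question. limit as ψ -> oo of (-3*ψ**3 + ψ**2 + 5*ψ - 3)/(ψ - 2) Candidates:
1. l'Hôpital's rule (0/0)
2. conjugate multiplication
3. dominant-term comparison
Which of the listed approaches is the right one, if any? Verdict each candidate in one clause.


Diagnosis: dominant-term comparison — divide through by the highest power of ψ; every lower-order term dies and the dominant terms decide the limit.
- l'Hôpital's rule (0/0) — as a single quotient the expression runs to ∞/∞ at the limit point — an at-infinity form of the rule would apply, though the leading-growth comparison is the direct reading.
- conjugate multiplication: the conjugate move applies to radical differences, which this is not.
- dominant-term comparison — yes, a natural case for it.


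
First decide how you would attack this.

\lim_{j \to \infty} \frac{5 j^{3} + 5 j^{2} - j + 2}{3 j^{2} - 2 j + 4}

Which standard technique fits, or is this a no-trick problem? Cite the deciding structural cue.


Verdict: dominant-term comparison — divide by the highest power of j present: lower-order terms vanish and the dominant ratio remains. As a single quotient, the ∞/∞ shape would yield to repeated differentiation as well — the growth comparison gets there in one look.


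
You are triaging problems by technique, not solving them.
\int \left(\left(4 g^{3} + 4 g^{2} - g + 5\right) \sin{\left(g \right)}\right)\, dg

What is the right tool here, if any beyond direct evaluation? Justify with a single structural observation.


Diagnosis: integration by parts — the integrand splits as 4 g^{3} + 4 g^{2} - g + 5 times \sin{\left(g \right)} — repeatedly differentiating the polynomial part kills it, which is the parts ladder.


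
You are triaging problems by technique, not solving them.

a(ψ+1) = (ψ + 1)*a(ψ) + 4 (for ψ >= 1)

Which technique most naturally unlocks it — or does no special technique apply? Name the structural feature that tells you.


Method: a summation factor — the coefficient ψ + 1 drifts with the index, so no fixed root exists; normalizing by the cumulative product telescopes it.


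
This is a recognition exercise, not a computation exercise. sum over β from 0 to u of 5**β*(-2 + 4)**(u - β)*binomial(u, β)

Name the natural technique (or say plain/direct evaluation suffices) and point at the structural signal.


Method: the binomial theorem — binomial coefficients against complementary powers of 5 and (-2 + 4): recognize the binomial expansion and resum.


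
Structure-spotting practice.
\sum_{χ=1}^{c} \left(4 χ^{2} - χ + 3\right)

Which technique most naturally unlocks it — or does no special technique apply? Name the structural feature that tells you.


Method: no special technique — constant-multiple powers of χ with no cancellation partners and no common ratio — use the standard power-sum formulas.


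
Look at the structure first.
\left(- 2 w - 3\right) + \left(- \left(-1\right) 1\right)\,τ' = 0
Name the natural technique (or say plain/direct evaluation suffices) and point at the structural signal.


Verdict: no special technique — solved for the derivative, no τ appears — this is antidifferentiation in w wearing ODE clothing.


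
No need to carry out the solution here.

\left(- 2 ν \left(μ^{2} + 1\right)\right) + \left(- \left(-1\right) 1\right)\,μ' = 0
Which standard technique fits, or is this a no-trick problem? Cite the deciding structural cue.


Method: separation of variables — separating collects all μ-dependence with the derivative and leaves all ν-dependence opposite: variables separate.


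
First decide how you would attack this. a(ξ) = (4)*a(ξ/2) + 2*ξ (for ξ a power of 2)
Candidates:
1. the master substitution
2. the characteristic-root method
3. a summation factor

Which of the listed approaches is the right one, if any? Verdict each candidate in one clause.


Verdict: the master substitution — the index is divided (ξ/2), not shifted — substitute ξ = 2^m to straighten it into a shift recurrence.
- the master substitution — applies; the problem has the shape this method handles.
- the characteristic-root method: the recursion divides its index rather than shifting it — outside the constant-shift family the root method covers.
- a summation factor: a divided-index call is outside the fixed-shift first-order family a summation factor normalizes.


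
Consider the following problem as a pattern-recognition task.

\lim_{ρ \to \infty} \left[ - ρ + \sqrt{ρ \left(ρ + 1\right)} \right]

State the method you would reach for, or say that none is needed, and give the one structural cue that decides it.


Best approach: conjugate multiplication — the difference \sqrt{ρ \left(ρ + 1\right)} - ρ is an ∞ − ∞ stalemate; its conjugate partner breaks the tie.


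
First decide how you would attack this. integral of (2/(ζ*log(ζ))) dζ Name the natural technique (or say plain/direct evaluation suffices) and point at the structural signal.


Method: u-substitution — viewed as a product, the integrand is a composition evaluated at log(ζ) times (a constant multiple of) that inner expression's derivative, so u = log(ζ) makes it elementary.


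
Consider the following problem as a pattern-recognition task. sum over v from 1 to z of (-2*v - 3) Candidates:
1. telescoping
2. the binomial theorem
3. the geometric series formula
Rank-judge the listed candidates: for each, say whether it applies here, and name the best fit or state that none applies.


Diagnosis: no special technique — no cancellation, no constant ratio, no binomial weights — just polynomial terms summed directly.
- telescoping — computed from the summand as displayed, the partial sums build up without the pairwise collapse telescoping exploits.
- the binomial theorem — no binomial coefficients pair up with complementary powers here.
- the geometric series formula — the ratio of consecutive terms depends on the index.


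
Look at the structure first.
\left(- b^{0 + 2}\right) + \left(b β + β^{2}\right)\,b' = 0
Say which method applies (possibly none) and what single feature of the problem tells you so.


Method: the homogeneous substitution — the slope's numerator and denominator share total degree; set v = b/β and the equation drops to separable form. Suitably rearranged — at times with the variables' roles exchanged — this doubles as a Bernoulli equation; the homogeneous reading needs no such setup.


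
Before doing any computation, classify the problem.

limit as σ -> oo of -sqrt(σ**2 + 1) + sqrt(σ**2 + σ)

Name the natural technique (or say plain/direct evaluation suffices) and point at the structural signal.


Method: conjugate multiplication — infinity minus infinity with a radical in play — multiply by the conjugate so the divergences of sqrt(σ**2 + σ) and sqrt(σ**2 + 1) annihilate.


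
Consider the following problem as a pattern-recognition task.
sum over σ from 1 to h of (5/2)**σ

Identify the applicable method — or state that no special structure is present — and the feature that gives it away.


Diagnosis: the geometric series formula — the ratio of consecutive terms is the constant 5/2, independent of the index — a geometric sum.


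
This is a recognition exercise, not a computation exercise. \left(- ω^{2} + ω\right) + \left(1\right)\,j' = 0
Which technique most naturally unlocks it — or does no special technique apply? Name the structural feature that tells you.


Technique: no special technique — with j absent the equation is not coupled at all: direct integration in ω.


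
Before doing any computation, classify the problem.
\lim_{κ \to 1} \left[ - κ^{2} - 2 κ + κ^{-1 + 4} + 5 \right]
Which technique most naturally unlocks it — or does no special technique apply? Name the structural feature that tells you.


Diagnosis: no special technique — the expression is continuous at the evaluation point — substitute directly; no indeterminate form appears.


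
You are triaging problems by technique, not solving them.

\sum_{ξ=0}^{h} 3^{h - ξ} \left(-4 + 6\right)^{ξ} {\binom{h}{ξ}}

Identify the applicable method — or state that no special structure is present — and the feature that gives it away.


Method: the binomial theorem — binomial coefficients against complementary powers of (-4 + 6) and 3: recognize the binomial expansion and resum.


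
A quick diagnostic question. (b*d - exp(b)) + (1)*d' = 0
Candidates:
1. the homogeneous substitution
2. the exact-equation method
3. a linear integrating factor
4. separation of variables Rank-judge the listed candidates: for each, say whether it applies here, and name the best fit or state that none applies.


Method: a linear integrating factor — d appears only to the first power with coefficient b — the classic integrating-factor setup.
- the homogeneous substitution: the slope changes under joint rescaling, failing the degree-zero test.
- the exact-equation method: the mixed-partials test fails on this split — it is not an exact differential as presented.
- a linear integrating factor — yes, a natural case for it.
- separation of variables — the two dependences are entangled, not a clean product of one-variable pieces.


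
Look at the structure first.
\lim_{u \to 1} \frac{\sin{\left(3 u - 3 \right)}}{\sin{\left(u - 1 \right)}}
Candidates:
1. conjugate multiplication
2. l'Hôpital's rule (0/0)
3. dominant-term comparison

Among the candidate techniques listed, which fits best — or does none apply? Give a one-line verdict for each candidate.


Best approach: l'Hôpital's rule (0/0) — the 0/0 form at 1 is the signature situation for l'Hôpital's rule. The standard small-argument limits would also carry it; the rule is the systematic route.
- conjugate multiplication — no difference of divergent radicals appears, so rationalizing has nothing to cancel.
- l'Hôpital's rule (0/0): yes, a natural case for it.
- dominant-term comparison: no dominant power emerges to decide the limit by degree comparison.


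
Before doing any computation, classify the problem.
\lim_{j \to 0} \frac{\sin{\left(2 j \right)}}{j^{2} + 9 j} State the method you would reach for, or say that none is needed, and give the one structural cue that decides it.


Diagnosis: l'Hôpital's rule (0/0) — substituting 0 gives 0 over 0; differentiate top and bottom once and re-evaluate. A local series expansion at the point resolves it as well; the rule is the packaged version of that step.


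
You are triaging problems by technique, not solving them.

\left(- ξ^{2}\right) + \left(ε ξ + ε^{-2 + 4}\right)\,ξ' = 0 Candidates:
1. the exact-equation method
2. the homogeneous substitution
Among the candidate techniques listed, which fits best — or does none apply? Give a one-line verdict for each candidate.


Technique: the homogeneous substitution — the slope's numerator and denominator share total degree; set v = ξ/ε and the equation drops to separable form. Rewriting — with the variables' roles exchanged where the shape demands it — would expose a Bernoulli structure too; the homogeneous substitution simply reads the degrees directly.
- the exact-equation method: the cross partial derivatives disagree, so no single potential exists.
- the homogeneous substitution: yes, a natural case for it.


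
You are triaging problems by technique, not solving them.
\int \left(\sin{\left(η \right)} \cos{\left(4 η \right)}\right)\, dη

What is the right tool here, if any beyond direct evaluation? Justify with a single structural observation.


Best approach: a trigonometric identity — two different frequencies multiply in \sin{\left(η \right)} \cos{\left(4 η \right)}; the product-to-sum formula separates them.


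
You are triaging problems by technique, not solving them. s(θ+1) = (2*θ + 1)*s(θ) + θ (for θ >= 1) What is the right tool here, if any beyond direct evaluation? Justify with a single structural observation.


Method: a summation factor — with the index-dependent coefficient 2*θ + 1, dividing by the cumulative product turns the left side into a pure difference.


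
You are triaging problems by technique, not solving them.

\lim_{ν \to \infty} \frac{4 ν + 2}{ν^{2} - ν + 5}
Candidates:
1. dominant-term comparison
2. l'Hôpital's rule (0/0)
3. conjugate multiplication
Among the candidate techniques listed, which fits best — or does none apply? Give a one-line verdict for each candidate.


Method: dominant-term comparison — divide through by the highest power of ν; every lower-order term dies and the dominant terms decide the limit.
- dominant-term comparison — yes — fits the structure here.
- l'Hôpital's rule (0/0): no 0/0 form appears: written as one quotient, top and bottom both grow without bound, and the ratio is decided by their leading terms.
- conjugate multiplication — no divergent radical difference is present for a conjugate pair to cancel.


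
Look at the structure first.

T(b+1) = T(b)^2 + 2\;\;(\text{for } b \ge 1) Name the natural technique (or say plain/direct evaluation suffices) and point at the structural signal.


Best approach: no special technique — nonlinear feedback in the recursion rules out every root- or factor-based technique.
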